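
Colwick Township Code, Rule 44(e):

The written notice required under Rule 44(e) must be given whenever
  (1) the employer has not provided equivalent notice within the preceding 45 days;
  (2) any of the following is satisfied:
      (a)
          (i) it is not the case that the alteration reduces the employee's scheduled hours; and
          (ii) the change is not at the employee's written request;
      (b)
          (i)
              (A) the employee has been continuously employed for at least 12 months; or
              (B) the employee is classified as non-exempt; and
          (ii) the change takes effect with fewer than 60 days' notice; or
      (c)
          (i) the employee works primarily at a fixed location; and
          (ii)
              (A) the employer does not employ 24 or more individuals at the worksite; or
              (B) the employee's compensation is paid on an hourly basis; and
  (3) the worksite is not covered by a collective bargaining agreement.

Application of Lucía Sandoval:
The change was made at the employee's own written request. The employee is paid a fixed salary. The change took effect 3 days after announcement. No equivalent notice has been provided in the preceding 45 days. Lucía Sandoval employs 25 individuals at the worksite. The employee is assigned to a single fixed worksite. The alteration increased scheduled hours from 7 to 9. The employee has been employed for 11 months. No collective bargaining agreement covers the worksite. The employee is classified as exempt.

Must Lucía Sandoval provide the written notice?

(1) no recent notice — holds.
(i) not (hours reduced) — satisfied.
(ii) not employee-requested — not met.
(a) = T AND F = false.
(A) tenure ≥ 12 mo. — not met.
(B) non-exempt — not met.
(i) = F OR F = false.
(ii) < 60 days' notice — satisfied.
So (b) is not satisfied (F AND T).
(i) fixed location — holds.
(A) not (≥ 24 at site) — not met.
(B) hourly-paid — not satisfied.
(ii): F OR F → false.
(c): T AND F → false.
So (2) is not satisfied (F OR F OR F).
(3) no CBA — satisfied.
So Overall is not satisfied (T AND F AND T).

No — not required.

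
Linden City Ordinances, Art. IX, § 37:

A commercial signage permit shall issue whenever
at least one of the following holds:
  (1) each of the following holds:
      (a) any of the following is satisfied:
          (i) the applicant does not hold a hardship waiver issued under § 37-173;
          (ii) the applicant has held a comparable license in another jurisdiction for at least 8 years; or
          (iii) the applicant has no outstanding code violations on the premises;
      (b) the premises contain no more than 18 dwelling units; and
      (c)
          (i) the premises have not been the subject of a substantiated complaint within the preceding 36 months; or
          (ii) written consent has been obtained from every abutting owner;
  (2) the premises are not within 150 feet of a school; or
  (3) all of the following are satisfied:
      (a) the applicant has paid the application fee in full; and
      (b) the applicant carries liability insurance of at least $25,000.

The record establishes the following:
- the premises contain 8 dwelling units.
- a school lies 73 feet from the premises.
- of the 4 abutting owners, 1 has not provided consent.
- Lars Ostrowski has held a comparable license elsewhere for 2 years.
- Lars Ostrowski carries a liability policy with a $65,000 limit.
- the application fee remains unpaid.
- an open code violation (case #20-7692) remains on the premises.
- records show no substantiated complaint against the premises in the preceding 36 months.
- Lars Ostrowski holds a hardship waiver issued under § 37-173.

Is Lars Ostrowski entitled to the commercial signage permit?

(i) not (hardship waiver) — fails.
(ii) prior license ≥ 8 yr — not satisfied.
(iii) no code violations — not satisfied.
So (a) is not satisfied (F OR F OR F).
(b) ≤ 18 units — met.
(i) no complaint in 36 mo. — met.
(ii) all abutters consent — fails.
So (c) is satisfied (T OR F).
So (1) is not satisfied (F AND T AND T).
(2) ≥150 ft from school — not met.
(a) fee paid — not met.
(b) insurance ≥ $25,000 — satisfied.
So (3) is not satisfied (F AND T).
Overall: F OR F OR F → false.

No — denied.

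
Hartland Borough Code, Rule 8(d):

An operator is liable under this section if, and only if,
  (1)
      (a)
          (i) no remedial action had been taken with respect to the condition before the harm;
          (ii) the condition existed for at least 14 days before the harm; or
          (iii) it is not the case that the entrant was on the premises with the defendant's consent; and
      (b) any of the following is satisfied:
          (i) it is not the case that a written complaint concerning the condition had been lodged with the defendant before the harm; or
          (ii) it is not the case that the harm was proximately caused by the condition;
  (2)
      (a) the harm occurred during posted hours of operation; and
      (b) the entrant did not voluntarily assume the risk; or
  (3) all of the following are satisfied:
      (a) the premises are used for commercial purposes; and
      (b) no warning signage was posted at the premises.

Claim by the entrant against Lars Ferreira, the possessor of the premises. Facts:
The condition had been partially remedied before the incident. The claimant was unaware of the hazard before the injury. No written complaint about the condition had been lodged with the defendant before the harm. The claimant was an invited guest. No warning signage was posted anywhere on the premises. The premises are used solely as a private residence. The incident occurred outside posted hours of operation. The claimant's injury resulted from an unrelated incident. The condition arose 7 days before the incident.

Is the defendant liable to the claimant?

No — not liable.

(i) no remedial action — fails.
(ii) condition ≥14 days old — not satisfied.
(iii) not (consent to enter) — not met.
So (a) is not satisfied (F OR F OR F).
(i) not (complaint lodged) — satisfied.
(ii) not (proximate cause) — holds.
So (b) is satisfied (T OR T).
So (1) is not satisfied (F AND T).
(a) during posted hours — not satisfied.
(b) no assumed risk — met.
(2): F AND T → false.
(a) commercial use — not satisfied.
(b) no signage posted — satisfied.
(3): F AND T → false.
Overall: F OR F OR F → false.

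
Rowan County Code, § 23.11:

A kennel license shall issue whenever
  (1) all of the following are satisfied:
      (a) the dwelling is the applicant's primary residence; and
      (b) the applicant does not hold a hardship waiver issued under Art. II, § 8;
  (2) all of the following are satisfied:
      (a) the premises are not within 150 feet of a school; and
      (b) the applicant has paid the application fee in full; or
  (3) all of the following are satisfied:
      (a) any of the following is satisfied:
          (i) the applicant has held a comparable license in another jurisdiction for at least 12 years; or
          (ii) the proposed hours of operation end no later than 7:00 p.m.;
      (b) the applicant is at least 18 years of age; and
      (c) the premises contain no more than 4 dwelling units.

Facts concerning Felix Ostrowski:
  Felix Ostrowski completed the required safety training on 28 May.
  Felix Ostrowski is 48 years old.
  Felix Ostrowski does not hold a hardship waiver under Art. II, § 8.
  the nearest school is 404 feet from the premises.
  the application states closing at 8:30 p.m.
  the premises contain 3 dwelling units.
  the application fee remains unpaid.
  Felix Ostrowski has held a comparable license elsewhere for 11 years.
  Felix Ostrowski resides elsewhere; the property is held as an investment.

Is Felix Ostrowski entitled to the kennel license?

No — denied.

(a) primary residence — not met.
(b) not (hardship waiver) — holds.
So (1) is not satisfied (F AND T).
(a) ≥150 ft from school — met.
(b) fee paid — not met.
(2) = T AND F = false.
(i) prior license ≥ 12 yr — fails.
(ii) closes by 7 p.m. — fails.
So (a) is not satisfied (F OR F).
(b) age ≥ 18 — holds.
(c) ≤ 4 units — met.
So (3) is not satisfied (F AND T AND T).
So Overall is not satisfied (F OR F OR F).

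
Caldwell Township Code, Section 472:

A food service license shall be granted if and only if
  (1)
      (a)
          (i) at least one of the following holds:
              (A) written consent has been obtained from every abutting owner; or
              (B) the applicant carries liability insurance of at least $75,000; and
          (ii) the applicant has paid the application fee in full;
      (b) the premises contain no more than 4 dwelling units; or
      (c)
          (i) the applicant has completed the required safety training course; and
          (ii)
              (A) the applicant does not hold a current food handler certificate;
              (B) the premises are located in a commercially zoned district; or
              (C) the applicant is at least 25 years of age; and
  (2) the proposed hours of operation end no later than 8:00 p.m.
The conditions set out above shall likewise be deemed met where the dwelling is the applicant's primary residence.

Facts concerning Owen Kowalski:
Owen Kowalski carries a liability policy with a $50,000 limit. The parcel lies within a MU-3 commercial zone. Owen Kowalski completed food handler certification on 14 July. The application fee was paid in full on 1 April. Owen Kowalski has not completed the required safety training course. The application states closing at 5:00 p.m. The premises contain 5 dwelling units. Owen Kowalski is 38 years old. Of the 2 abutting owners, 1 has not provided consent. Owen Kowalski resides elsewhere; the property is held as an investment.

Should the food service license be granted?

No — denied.

(A) all abutters consent — not met.
(B) insurance ≥ $75,000 — not met.
(i): F OR F → false.
(ii) fee paid — holds.
(a): F AND T → false.
(b) ≤ 4 units — not satisfied.
(i) safety training — not met.
(A) not (food handler cert.) — not satisfied.
(B) commercially zoned — met.
(C) age ≥ 25 — met.
So (ii) is satisfied (F OR T OR T).
So (c) is not satisfied (F AND T).
(1) = F OR F OR F = false.
(2) closes by 8 p.m. — met.
So Overall is not satisfied (F AND T).
Exception (primary residence) — not satisfied.
Result: main false OR exception false → false.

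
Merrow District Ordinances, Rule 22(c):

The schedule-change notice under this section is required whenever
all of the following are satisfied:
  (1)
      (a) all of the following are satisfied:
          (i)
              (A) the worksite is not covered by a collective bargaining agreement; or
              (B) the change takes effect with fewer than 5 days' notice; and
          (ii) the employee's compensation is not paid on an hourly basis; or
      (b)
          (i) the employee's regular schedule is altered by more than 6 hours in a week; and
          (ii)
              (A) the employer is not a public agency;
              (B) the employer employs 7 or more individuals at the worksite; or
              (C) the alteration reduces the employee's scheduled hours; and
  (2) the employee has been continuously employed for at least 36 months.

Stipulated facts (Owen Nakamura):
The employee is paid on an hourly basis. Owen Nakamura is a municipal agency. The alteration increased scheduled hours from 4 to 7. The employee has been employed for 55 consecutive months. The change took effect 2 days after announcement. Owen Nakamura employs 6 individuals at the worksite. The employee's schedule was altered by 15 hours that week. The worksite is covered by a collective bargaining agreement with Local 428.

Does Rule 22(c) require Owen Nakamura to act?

No — not required.

(A) no CBA — fails.
(B) < 5 days' notice — satisfied.
So (i) is satisfied (F OR T).
(ii) not (hourly-paid) — fails.
(a): T AND F → false.
(i) schedule shift > 6h — satisfied.
(A) not (public agency) — fails.
(B) ≥ 7 at site — not met.
(C) hours reduced — fails.
(ii) = F OR F OR F = false.
(b) = T AND F = false.
(1): F OR F → false.
(2) tenure ≥ 36 mo. — met.
So Overall is not satisfied (F AND T).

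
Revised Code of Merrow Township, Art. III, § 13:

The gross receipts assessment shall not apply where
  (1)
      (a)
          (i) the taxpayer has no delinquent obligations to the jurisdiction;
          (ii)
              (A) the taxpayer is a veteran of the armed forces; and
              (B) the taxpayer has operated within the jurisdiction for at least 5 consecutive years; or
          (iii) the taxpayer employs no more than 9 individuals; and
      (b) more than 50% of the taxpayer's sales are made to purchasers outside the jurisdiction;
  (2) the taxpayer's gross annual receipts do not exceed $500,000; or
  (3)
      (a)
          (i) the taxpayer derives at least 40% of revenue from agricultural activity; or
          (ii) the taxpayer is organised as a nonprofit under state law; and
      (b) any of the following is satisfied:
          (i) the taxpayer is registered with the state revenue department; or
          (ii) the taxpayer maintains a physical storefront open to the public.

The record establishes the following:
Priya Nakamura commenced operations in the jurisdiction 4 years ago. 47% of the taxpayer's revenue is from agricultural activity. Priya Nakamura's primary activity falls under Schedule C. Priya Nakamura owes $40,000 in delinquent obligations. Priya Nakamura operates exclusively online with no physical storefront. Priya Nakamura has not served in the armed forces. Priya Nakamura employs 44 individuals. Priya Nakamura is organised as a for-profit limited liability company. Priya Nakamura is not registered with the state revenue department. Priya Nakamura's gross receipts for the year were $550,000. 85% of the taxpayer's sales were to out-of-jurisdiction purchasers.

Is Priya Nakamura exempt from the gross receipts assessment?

(i) no delinquency — not satisfied.
(A) veteran — fails.
(B) ≥ 5 yrs in jurisdiction — not met.
So (ii) is not satisfied (F AND F).
(iii) ≤ 9 employees — not met.
(a): F OR F OR F → false.
(b) >50% out-of-jur. sales — met.
So (1) is not satisfied (F AND T).
(2) receipts ≤ $500,000 — not met.
(i) ≥40% agricultural — satisfied.
(ii) nonprofit — not met.
So (a) is satisfied (T OR F).
(i) state-registered — not met.
(ii) has storefront — fails.
(b): F OR F → false.
So (3) is not satisfied (T AND F).
Overall = F OR F OR F = false.

No — not exempt.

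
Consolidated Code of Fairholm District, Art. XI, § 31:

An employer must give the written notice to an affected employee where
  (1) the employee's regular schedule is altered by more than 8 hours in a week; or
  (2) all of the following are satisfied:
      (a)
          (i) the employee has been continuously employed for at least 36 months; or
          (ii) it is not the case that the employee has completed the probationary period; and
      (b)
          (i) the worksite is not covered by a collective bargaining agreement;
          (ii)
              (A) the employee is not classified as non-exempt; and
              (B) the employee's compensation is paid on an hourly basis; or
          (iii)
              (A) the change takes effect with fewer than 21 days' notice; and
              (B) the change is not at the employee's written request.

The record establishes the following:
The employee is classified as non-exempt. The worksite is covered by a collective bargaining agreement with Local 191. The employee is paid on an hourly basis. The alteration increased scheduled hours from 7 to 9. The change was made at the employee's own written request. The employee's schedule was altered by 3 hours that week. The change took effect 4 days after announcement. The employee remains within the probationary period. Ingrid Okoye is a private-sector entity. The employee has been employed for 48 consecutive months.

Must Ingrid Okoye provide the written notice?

(1) schedule shift > 8h — not satisfied.
(i) tenure ≥ 36 mo. — met.
(ii) not (past probation) — satisfied.
(a): T OR T → true.
(i) no CBA — fails.
(A) not (non-exempt) — not met.
(B) hourly-paid — holds.
So (ii) is not satisfied (F AND T).
(A) < 21 days' notice — satisfied.
(B) not employee-requested — not satisfied.
(iii) = T AND F = false.
(b) = F OR F OR F = false.
(2): T AND F → false.
Overall = F OR F = false.

No — not required.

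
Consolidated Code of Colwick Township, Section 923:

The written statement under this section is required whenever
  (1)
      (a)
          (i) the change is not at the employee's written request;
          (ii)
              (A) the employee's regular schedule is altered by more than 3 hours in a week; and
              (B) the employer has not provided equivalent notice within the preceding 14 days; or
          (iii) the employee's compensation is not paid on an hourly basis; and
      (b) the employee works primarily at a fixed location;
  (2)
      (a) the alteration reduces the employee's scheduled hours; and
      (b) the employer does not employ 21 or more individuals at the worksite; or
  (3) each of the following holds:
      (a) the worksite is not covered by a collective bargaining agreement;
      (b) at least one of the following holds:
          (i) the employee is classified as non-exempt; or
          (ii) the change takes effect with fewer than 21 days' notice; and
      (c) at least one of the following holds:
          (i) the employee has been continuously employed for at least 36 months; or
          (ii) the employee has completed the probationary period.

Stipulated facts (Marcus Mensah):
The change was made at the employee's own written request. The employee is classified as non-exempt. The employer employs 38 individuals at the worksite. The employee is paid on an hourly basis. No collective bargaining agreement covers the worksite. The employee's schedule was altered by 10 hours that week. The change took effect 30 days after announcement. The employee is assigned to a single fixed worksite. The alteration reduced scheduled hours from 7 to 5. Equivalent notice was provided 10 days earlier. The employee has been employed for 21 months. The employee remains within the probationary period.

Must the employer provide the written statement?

(i) not employee-requested — not satisfied.
(A) schedule shift > 3h — met.
(B) no recent notice — not met.
(ii): T AND F → false.
(iii) not (hourly-paid) — not met.
(a): F OR F OR F → false.
(b) fixed location — holds.
(1) = F AND T = false.
(a) hours reduced — met.
(b) not (≥ 21 at site) — not met.
(2) = T AND F = false.
(a) no CBA — holds.
(i) non-exempt — holds.
(ii) < 21 days' notice — fails.
(b): T OR F → true.
(i) tenure ≥ 36 mo. — not met.
(ii) past probation — not met.
(c) = F OR F = false.
(3): T AND T AND F → false.
So Overall is not satisfied (F OR F OR F).

No — not required.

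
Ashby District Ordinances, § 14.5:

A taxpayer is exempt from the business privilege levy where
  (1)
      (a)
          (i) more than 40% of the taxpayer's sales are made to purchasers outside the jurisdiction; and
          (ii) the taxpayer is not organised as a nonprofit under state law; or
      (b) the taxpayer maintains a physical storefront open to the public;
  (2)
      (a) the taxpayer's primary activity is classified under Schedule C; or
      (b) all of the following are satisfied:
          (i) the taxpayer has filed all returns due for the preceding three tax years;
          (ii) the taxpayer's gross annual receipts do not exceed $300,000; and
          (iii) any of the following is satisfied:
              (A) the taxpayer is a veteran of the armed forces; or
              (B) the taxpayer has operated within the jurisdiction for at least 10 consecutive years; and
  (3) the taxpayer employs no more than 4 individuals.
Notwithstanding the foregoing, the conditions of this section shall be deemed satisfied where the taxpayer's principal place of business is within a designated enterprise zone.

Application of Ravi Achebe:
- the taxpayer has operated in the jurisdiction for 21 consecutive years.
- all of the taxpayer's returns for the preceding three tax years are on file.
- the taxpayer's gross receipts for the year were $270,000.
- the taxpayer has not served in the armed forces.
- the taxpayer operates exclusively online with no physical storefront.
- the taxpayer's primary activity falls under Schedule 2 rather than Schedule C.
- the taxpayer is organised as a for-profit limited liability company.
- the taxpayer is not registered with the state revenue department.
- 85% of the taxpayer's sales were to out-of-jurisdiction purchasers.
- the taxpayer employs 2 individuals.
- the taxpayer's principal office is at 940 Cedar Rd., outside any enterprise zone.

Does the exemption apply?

Yes — exempt.

(i) >40% out-of-jur. sales — met.
(ii) not (nonprofit) — satisfied.
So (a) is satisfied (T AND T).
(b) has storefront — not satisfied.
(1) = T OR F = true.
(a) Schedule C activity — not satisfied.
(i) returns current — met.
(ii) receipts ≤ $300,000 — met.
(A) veteran — not satisfied.
(B) ≥ 10 yrs in jurisdiction — met.
(iii) = F OR T = true.
(b): T AND T AND T → true.
So (2) is satisfied (F OR T).
(3) ≤ 4 employees — met.
Overall: T AND T AND T → true.
Exception (in enterprise zone) — not satisfied.
Result: main true OR exception false → true.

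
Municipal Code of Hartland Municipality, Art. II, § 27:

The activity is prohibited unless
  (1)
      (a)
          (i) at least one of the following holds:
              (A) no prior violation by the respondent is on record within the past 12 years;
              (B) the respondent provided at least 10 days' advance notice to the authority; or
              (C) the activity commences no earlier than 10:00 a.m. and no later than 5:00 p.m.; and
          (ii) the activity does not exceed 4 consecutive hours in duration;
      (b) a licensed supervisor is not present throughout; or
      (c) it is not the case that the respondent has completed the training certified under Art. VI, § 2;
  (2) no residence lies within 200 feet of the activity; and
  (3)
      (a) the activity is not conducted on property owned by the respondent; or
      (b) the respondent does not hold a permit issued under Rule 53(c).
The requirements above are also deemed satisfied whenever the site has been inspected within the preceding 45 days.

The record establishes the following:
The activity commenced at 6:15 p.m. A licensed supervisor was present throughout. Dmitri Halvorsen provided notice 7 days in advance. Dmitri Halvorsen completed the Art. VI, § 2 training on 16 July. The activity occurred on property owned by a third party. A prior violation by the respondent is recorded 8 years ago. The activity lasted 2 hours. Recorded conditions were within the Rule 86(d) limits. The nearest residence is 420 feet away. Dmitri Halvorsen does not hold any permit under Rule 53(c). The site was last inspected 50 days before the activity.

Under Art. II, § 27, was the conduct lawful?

(A) no prior violation — not met.
(B) ≥10 days' notice — fails.
(C) start within hours — fails.
So (i) is not satisfied (F OR F OR F).
(ii) ≤ 4 hrs duration — holds.
So (a) is not satisfied (F AND T).
(b) not (supervisor present) — fails.
(c) not (training certified) — not satisfied.
(1): F OR F OR F → false.
(2) no residence in 200 ft — satisfied.
(a) not (own property) — holds.
(b) not (holds permit) — holds.
(3): T OR T → true.
So Overall is not satisfied (F AND T AND T).
Exception (site inspected) — not satisfied.
Result: main false OR exception false → false.

No — unlawful.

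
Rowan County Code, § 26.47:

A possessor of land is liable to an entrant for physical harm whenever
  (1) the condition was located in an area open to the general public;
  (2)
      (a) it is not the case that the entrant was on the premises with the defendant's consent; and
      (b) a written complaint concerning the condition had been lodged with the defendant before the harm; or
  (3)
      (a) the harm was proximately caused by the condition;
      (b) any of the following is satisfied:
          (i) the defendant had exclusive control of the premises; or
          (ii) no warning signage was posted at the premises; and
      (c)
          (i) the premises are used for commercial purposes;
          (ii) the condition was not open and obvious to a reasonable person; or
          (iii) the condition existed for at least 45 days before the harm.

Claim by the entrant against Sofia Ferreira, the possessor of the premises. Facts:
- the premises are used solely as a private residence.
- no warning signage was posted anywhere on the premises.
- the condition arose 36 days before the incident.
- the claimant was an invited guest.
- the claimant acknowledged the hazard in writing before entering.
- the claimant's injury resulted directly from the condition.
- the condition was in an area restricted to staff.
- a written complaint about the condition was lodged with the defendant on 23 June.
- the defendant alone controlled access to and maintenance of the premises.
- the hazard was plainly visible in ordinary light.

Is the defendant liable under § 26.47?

No — not liable.

(1) public area — not satisfied.
(a) not (consent to enter) — not met.
(b) complaint lodged — satisfied.
(2): F AND T → false.
(a) proximate cause — holds.
(i) exclusive control — holds.
(ii) no signage posted — met.
So (b) is satisfied (T OR T).
(i) commercial use — not satisfied.
(ii) not open/obvious — not satisfied.
(iii) condition ≥45 days old — fails.
(c): F OR F OR F → false.
So (3) is not satisfied (T AND T AND F).
Overall: F OR F OR F → false.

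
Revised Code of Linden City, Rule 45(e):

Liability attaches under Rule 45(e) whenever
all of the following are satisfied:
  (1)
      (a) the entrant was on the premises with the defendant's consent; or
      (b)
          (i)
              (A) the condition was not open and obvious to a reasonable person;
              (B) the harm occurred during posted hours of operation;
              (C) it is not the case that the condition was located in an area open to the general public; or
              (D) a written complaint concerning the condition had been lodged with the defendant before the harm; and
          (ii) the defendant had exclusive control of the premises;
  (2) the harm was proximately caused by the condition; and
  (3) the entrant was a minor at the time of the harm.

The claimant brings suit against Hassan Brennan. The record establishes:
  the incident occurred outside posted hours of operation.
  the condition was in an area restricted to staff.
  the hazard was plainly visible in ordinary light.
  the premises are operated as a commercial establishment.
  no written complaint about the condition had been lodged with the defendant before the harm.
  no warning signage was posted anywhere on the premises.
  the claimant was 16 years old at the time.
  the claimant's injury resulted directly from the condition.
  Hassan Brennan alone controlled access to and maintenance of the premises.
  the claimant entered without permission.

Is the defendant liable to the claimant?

Yes — liable.

(a) consent to enter — fails.
(A) not open/obvious — not satisfied.
(B) during posted hours — not met.
(C) not (public area) — met.
(D) complaint lodged — not met.
(i) = F OR F OR T OR F = true.
(ii) exclusive control — satisfied.
(b): T AND T → true.
(1): F OR T → true.
(2) proximate cause — met.
(3) entrant a minor — met.
Overall = T AND T AND T = true.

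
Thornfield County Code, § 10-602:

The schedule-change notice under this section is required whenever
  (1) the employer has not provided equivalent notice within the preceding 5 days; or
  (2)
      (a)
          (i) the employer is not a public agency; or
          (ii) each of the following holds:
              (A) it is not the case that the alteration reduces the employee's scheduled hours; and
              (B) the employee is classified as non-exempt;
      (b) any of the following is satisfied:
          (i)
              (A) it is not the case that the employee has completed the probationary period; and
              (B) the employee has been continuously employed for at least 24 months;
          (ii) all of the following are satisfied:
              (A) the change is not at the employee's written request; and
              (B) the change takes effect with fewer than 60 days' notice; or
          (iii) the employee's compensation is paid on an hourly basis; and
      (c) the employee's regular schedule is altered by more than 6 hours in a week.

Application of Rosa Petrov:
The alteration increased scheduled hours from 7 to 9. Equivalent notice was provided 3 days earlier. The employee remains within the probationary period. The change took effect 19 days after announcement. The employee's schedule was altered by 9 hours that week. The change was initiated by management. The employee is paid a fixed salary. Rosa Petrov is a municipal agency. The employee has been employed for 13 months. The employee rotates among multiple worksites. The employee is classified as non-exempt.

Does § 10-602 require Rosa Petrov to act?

(1) no recent notice — not satisfied.
(i) not (public agency) — not satisfied.
(A) not (hours reduced) — holds.
(B) non-exempt — satisfied.
So (ii) is satisfied (T AND T).
So (a) is satisfied (F OR T).
(A) not (past probation) — satisfied.
(B) tenure ≥ 24 mo. — fails.
(i): T AND F → false.
(A) not employee-requested — met.
(B) < 60 days' notice — met.
So (ii) is satisfied (T AND T).
(iii) hourly-paid — not met.
So (b) is satisfied (F OR T OR F).
(c) schedule shift > 6h — holds.
So (2) is satisfied (T AND T AND T).
Overall = F OR T = true.

Yes — required.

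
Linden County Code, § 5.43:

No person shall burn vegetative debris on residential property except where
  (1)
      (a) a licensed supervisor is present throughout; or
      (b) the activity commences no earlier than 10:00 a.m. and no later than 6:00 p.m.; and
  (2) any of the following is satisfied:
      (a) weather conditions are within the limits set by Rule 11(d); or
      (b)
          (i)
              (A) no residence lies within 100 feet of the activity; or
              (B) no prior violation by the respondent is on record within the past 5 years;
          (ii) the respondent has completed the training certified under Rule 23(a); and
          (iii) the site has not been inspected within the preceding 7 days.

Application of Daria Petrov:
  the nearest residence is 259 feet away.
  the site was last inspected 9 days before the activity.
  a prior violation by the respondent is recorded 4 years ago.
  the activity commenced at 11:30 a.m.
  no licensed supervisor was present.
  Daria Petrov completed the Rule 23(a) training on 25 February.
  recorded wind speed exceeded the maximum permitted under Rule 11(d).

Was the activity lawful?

(a) supervisor present — not satisfied.
(b) start within hours — satisfied.
(1): F OR T → true.
(a) weather ok — not met.
(A) no residence in 100 ft — met.
(B) no prior violation — not satisfied.
So (i) is satisfied (T OR F).
(ii) training certified — holds.
(iii) not (site inspected) — satisfied.
So (b) is satisfied (T AND T AND T).
(2) = F OR T = true.
So Overall is satisfied (T AND T).

Yes — lawful.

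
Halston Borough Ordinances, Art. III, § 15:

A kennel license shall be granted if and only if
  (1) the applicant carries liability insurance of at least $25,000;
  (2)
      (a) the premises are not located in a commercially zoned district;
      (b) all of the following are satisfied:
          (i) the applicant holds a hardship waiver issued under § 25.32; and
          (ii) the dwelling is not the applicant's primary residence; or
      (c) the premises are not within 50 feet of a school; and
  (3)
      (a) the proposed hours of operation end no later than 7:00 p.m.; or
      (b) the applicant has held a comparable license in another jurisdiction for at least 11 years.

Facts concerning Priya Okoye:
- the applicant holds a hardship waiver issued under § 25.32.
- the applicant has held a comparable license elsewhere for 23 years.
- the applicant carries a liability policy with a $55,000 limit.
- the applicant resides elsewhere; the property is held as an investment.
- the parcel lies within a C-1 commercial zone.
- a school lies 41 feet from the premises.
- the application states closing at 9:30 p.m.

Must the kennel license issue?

Yes — granted.

(1) insurance ≥ $25,000 — satisfied.
(a) not (commercially zoned) — fails.
(i) hardship waiver — met.
(ii) not (primary residence) — holds.
(b): T AND T → true.
(c) ≥50 ft from school — not met.
So (2) is satisfied (F OR T OR F).
(a) closes by 7 p.m. — not met.
(b) prior license ≥ 11 yr — satisfied.
So (3) is satisfied (F OR T).
So Overall is satisfied (T AND T AND T).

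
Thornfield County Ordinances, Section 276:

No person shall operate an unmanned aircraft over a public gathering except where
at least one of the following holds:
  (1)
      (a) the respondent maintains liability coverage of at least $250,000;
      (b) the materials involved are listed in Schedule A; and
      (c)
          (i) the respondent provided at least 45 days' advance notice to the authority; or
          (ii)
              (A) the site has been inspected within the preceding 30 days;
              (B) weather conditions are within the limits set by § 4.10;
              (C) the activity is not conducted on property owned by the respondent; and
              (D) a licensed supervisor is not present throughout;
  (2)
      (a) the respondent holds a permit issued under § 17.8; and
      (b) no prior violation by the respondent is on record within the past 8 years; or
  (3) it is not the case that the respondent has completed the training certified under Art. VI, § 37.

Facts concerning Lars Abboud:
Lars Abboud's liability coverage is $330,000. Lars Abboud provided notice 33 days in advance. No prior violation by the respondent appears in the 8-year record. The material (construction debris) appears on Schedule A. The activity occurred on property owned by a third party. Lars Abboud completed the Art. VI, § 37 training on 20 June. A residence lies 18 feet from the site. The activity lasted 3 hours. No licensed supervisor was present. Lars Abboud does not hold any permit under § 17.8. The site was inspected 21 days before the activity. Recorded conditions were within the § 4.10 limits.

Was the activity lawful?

(a) coverage ≥ $250,000 — satisfied.
(b) Schedule A material — satisfied.
(i) ≥45 days' notice — not met.
(A) site inspected — holds.
(B) weather ok — met.
(C) not (own property) — met.
(D) not (supervisor present) — holds.
So (ii) is satisfied (T AND T AND T AND T).
(c): F OR T → true.
(1): T AND T AND T → true.
(a) holds permit — not met.
(b) no prior violation — holds.
So (2) is not satisfied (F AND T).
(3) not (training certified) — not satisfied.
Overall = T OR F OR F = true.

Yes — lawful.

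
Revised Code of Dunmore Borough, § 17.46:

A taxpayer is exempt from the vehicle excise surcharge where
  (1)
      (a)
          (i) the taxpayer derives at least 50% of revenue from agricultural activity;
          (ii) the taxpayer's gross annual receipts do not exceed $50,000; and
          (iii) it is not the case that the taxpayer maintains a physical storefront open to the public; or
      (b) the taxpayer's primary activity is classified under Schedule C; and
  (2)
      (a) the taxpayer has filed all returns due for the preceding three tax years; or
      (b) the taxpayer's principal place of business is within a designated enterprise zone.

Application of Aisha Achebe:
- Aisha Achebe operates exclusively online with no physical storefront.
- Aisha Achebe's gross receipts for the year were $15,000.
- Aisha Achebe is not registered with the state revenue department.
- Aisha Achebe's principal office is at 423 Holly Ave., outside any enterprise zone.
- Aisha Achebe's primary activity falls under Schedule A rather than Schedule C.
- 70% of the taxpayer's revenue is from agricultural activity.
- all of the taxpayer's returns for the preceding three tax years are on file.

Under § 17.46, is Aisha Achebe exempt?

(i) ≥50% agricultural — satisfied.
(ii) receipts ≤ $50,000 — met.
(iii) not (has storefront) — holds.
(a): T AND T AND T → true.
(b) Schedule C activity — fails.
(1) = T OR F = true.
(a) returns current — satisfied.
(b) in enterprise zone — not met.
So (2) is satisfied (T OR F).
So Overall is satisfied (T AND T).

Yes — exempt.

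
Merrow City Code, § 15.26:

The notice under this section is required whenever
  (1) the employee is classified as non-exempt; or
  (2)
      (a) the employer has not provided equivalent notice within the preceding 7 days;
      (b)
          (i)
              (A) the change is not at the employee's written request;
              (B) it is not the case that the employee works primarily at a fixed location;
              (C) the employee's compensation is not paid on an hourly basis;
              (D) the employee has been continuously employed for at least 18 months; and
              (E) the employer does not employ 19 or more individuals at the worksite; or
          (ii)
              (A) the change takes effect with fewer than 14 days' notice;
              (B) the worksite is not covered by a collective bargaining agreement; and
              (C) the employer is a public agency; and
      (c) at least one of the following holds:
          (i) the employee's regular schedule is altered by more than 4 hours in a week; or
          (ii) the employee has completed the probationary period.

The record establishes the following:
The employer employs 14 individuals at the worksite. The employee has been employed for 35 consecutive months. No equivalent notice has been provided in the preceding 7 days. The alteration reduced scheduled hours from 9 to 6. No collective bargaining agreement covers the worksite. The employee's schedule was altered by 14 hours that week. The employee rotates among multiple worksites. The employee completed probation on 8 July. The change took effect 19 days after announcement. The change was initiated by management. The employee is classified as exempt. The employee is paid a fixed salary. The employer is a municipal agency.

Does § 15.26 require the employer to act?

(1) non-exempt — not met.
(a) no recent notice — met.
(A) not employee-requested — satisfied.
(B) not (fixed location) — satisfied.
(C) not (hourly-paid) — met.
(D) tenure ≥ 18 mo. — met.
(E) not (≥ 19 at site) — met.
(i): T AND T AND T AND T AND T → true.
(A) < 14 days' notice — not met.
(B) no CBA — satisfied.
(C) public agency — satisfied.
(ii) = F AND T AND T = false.
(b): T OR F → true.
(i) schedule shift > 4h — met.
(ii) past probation — holds.
(c): T OR T → true.
(2) = T AND T AND T = true.
So Overall is satisfied (F OR T).

Yes — required.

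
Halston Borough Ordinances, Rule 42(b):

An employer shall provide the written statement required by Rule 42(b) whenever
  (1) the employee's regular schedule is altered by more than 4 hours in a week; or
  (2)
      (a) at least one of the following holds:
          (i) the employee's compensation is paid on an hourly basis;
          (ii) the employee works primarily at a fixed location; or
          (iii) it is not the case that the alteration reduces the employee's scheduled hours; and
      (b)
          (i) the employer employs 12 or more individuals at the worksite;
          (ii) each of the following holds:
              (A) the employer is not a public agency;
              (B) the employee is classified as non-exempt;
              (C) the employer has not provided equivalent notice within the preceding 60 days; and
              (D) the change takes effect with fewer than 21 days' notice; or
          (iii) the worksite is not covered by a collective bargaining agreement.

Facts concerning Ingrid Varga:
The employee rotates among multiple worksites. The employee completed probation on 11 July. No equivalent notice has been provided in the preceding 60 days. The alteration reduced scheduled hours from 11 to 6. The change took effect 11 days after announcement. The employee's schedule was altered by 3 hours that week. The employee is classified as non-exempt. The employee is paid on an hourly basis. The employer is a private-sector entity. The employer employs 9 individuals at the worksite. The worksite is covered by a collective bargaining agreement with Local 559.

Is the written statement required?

(1) schedule shift > 4h — not satisfied.
(i) hourly-paid — holds.
(ii) fixed location — fails.
(iii) not (hours reduced) — not met.
(a): T OR F OR F → true.
(i) ≥ 12 at site — not satisfied.
(A) not (public agency) — met.
(B) non-exempt — met.
(C) no recent notice — holds.
(D) < 21 days' notice — holds.
(ii) = T AND T AND T AND T = true.
(iii) no CBA — not satisfied.
So (b) is satisfied (F OR T OR F).
So (2) is satisfied (T AND T).
Overall: F OR T → true.

Yes — required.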